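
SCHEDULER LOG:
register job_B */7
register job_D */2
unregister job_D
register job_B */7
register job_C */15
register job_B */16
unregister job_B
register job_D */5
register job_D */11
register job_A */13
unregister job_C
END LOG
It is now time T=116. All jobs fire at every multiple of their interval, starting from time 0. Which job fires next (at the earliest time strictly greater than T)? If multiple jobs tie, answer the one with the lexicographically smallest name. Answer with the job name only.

Answer: job_A

Derivation:
Op 1: register job_B */7 -> active={job_B:*/7}
Op 2: register job_D */2 -> active={job_B:*/7, job_D:*/2}
Op 3: unregister job_D -> active={job_B:*/7}
Op 4: register job_B */7 -> active={job_B:*/7}
Op 5: register job_C */15 -> active={job_B:*/7, job_C:*/15}
Op 6: register job_B */16 -> active={job_B:*/16, job_C:*/15}
Op 7: unregister job_B -> active={job_C:*/15}
Op 8: register job_D */5 -> active={job_C:*/15, job_D:*/5}
Op 9: register job_D */11 -> active={job_C:*/15, job_D:*/11}
Op 10: register job_A */13 -> active={job_A:*/13, job_C:*/15, job_D:*/11}
Op 11: unregister job_C -> active={job_A:*/13, job_D:*/11}
  job_A: interval 13, next fire after T=116 is 117
  job_D: interval 11, next fire after T=116 is 121
Earliest = 117, winner (lex tiebreak) = job_A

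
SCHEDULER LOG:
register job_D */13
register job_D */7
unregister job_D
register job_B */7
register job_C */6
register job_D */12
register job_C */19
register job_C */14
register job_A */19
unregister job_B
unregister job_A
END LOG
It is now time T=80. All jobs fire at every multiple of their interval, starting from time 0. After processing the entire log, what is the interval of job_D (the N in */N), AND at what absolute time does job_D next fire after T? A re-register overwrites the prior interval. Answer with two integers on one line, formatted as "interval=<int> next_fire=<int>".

Op 1: register job_D */13 -> active={job_D:*/13}
Op 2: register job_D */7 -> active={job_D:*/7}
Op 3: unregister job_D -> active={}
Op 4: register job_B */7 -> active={job_B:*/7}
Op 5: register job_C */6 -> active={job_B:*/7, job_C:*/6}
Op 6: register job_D */12 -> active={job_B:*/7, job_C:*/6, job_D:*/12}
Op 7: register job_C */19 -> active={job_B:*/7, job_C:*/19, job_D:*/12}
Op 8: register job_C */14 -> active={job_B:*/7, job_C:*/14, job_D:*/12}
Op 9: register job_A */19 -> active={job_A:*/19, job_B:*/7, job_C:*/14, job_D:*/12}
Op 10: unregister job_B -> active={job_A:*/19, job_C:*/14, job_D:*/12}
Op 11: unregister job_A -> active={job_C:*/14, job_D:*/12}
Final interval of job_D = 12
Next fire of job_D after T=80: (80//12+1)*12 = 84

Answer: interval=12 next_fire=84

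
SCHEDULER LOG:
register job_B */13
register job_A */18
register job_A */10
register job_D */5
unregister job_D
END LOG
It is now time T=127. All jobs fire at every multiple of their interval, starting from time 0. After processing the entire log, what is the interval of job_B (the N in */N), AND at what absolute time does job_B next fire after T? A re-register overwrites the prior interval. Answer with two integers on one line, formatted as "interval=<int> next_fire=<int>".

Answer: interval=13 next_fire=130

Derivation:
Op 1: register job_B */13 -> active={job_B:*/13}
Op 2: register job_A */18 -> active={job_A:*/18, job_B:*/13}
Op 3: register job_A */10 -> active={job_A:*/10, job_B:*/13}
Op 4: register job_D */5 -> active={job_A:*/10, job_B:*/13, job_D:*/5}
Op 5: unregister job_D -> active={job_A:*/10, job_B:*/13}
Final interval of job_B = 13
Next fire of job_B after T=127: (127//13+1)*13 = 130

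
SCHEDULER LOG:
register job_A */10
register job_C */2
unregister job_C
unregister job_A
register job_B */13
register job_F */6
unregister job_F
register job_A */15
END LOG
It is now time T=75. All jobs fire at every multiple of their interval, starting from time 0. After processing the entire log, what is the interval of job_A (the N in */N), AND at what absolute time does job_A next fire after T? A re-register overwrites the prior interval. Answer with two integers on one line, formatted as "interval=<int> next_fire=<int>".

Answer: interval=15 next_fire=90

Derivation:
Op 1: register job_A */10 -> active={job_A:*/10}
Op 2: register job_C */2 -> active={job_A:*/10, job_C:*/2}
Op 3: unregister job_C -> active={job_A:*/10}
Op 4: unregister job_A -> active={}
Op 5: register job_B */13 -> active={job_B:*/13}
Op 6: register job_F */6 -> active={job_B:*/13, job_F:*/6}
Op 7: unregister job_F -> active={job_B:*/13}
Op 8: register job_A */15 -> active={job_A:*/15, job_B:*/13}
Final interval of job_A = 15
Next fire of job_A after T=75: (75//15+1)*15 = 90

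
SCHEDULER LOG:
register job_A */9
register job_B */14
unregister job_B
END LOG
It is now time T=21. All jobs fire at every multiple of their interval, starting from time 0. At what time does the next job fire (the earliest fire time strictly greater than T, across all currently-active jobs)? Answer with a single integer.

Op 1: register job_A */9 -> active={job_A:*/9}
Op 2: register job_B */14 -> active={job_A:*/9, job_B:*/14}
Op 3: unregister job_B -> active={job_A:*/9}
  job_A: interval 9, next fire after T=21 is 27
Earliest fire time = 27 (job job_A)

Answer: 27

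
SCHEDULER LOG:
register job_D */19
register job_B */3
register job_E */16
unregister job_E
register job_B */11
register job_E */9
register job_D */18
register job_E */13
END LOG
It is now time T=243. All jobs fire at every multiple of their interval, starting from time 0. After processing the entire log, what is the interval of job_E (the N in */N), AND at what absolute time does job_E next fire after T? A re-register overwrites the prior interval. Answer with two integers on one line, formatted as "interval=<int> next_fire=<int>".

Answer: interval=13 next_fire=247

Derivation:
Op 1: register job_D */19 -> active={job_D:*/19}
Op 2: register job_B */3 -> active={job_B:*/3, job_D:*/19}
Op 3: register job_E */16 -> active={job_B:*/3, job_D:*/19, job_E:*/16}
Op 4: unregister job_E -> active={job_B:*/3, job_D:*/19}
Op 5: register job_B */11 -> active={job_B:*/11, job_D:*/19}
Op 6: register job_E */9 -> active={job_B:*/11, job_D:*/19, job_E:*/9}
Op 7: register job_D */18 -> active={job_B:*/11, job_D:*/18, job_E:*/9}
Op 8: register job_E */13 -> active={job_B:*/11, job_D:*/18, job_E:*/13}
Final interval of job_E = 13
Next fire of job_E after T=243: (243//13+1)*13 = 247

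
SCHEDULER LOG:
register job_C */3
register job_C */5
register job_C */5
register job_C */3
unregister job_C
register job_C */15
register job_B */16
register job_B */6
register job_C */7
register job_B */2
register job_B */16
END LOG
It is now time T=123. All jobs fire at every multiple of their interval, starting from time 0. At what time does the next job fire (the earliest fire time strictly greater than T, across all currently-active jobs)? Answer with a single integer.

Answer: 126

Derivation:
Op 1: register job_C */3 -> active={job_C:*/3}
Op 2: register job_C */5 -> active={job_C:*/5}
Op 3: register job_C */5 -> active={job_C:*/5}
Op 4: register job_C */3 -> active={job_C:*/3}
Op 5: unregister job_C -> active={}
Op 6: register job_C */15 -> active={job_C:*/15}
Op 7: register job_B */16 -> active={job_B:*/16, job_C:*/15}
Op 8: register job_B */6 -> active={job_B:*/6, job_C:*/15}
Op 9: register job_C */7 -> active={job_B:*/6, job_C:*/7}
Op 10: register job_B */2 -> active={job_B:*/2, job_C:*/7}
Op 11: register job_B */16 -> active={job_B:*/16, job_C:*/7}
  job_B: interval 16, next fire after T=123 is 128
  job_C: interval 7, next fire after T=123 is 126
Earliest fire time = 126 (job job_C)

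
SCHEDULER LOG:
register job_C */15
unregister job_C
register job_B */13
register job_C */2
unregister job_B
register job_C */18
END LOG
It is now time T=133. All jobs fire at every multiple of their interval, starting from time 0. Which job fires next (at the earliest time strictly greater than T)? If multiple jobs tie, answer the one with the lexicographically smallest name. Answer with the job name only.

Answer: job_C

Derivation:
Op 1: register job_C */15 -> active={job_C:*/15}
Op 2: unregister job_C -> active={}
Op 3: register job_B */13 -> active={job_B:*/13}
Op 4: register job_C */2 -> active={job_B:*/13, job_C:*/2}
Op 5: unregister job_B -> active={job_C:*/2}
Op 6: register job_C */18 -> active={job_C:*/18}
  job_C: interval 18, next fire after T=133 is 144
Earliest = 144, winner (lex tiebreak) = job_C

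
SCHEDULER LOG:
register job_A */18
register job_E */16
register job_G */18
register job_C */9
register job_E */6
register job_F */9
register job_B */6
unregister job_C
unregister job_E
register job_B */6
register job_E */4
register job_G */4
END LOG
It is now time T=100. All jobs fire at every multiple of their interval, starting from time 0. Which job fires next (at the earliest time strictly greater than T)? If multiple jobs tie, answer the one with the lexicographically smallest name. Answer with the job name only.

Answer: job_B

Derivation:
Op 1: register job_A */18 -> active={job_A:*/18}
Op 2: register job_E */16 -> active={job_A:*/18, job_E:*/16}
Op 3: register job_G */18 -> active={job_A:*/18, job_E:*/16, job_G:*/18}
Op 4: register job_C */9 -> active={job_A:*/18, job_C:*/9, job_E:*/16, job_G:*/18}
Op 5: register job_E */6 -> active={job_A:*/18, job_C:*/9, job_E:*/6, job_G:*/18}
Op 6: register job_F */9 -> active={job_A:*/18, job_C:*/9, job_E:*/6, job_F:*/9, job_G:*/18}
Op 7: register job_B */6 -> active={job_A:*/18, job_B:*/6, job_C:*/9, job_E:*/6, job_F:*/9, job_G:*/18}
Op 8: unregister job_C -> active={job_A:*/18, job_B:*/6, job_E:*/6, job_F:*/9, job_G:*/18}
Op 9: unregister job_E -> active={job_A:*/18, job_B:*/6, job_F:*/9, job_G:*/18}
Op 10: register job_B */6 -> active={job_A:*/18, job_B:*/6, job_F:*/9, job_G:*/18}
Op 11: register job_E */4 -> active={job_A:*/18, job_B:*/6, job_E:*/4, job_F:*/9, job_G:*/18}
Op 12: register job_G */4 -> active={job_A:*/18, job_B:*/6, job_E:*/4, job_F:*/9, job_G:*/4}
  job_A: interval 18, next fire after T=100 is 108
  job_B: interval 6, next fire after T=100 is 102
  job_E: interval 4, next fire after T=100 is 104
  job_F: interval 9, next fire after T=100 is 108
  job_G: interval 4, next fire after T=100 is 104
Earliest = 102, winner (lex tiebreak) = job_B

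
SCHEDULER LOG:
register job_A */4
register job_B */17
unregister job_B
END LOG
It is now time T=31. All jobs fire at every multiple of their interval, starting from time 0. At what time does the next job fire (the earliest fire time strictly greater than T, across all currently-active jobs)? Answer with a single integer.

Answer: 32

Derivation:
Op 1: register job_A */4 -> active={job_A:*/4}
Op 2: register job_B */17 -> active={job_A:*/4, job_B:*/17}
Op 3: unregister job_B -> active={job_A:*/4}
  job_A: interval 4, next fire after T=31 is 32
Earliest fire time = 32 (job job_A)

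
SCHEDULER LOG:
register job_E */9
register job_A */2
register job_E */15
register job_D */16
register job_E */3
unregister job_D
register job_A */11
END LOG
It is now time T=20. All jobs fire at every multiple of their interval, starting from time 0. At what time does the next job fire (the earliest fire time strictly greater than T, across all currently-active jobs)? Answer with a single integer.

Answer: 21

Derivation:
Op 1: register job_E */9 -> active={job_E:*/9}
Op 2: register job_A */2 -> active={job_A:*/2, job_E:*/9}
Op 3: register job_E */15 -> active={job_A:*/2, job_E:*/15}
Op 4: register job_D */16 -> active={job_A:*/2, job_D:*/16, job_E:*/15}
Op 5: register job_E */3 -> active={job_A:*/2, job_D:*/16, job_E:*/3}
Op 6: unregister job_D -> active={job_A:*/2, job_E:*/3}
Op 7: register job_A */11 -> active={job_A:*/11, job_E:*/3}
  job_A: interval 11, next fire after T=20 is 22
  job_E: interval 3, next fire after T=20 is 21
Earliest fire time = 21 (job job_E)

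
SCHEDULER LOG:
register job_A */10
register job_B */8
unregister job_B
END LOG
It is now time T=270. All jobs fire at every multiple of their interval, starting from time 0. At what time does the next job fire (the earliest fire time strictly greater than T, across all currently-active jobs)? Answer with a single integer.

Answer: 280

Derivation:
Op 1: register job_A */10 -> active={job_A:*/10}
Op 2: register job_B */8 -> active={job_A:*/10, job_B:*/8}
Op 3: unregister job_B -> active={job_A:*/10}
  job_A: interval 10, next fire after T=270 is 280
Earliest fire time = 280 (job job_A)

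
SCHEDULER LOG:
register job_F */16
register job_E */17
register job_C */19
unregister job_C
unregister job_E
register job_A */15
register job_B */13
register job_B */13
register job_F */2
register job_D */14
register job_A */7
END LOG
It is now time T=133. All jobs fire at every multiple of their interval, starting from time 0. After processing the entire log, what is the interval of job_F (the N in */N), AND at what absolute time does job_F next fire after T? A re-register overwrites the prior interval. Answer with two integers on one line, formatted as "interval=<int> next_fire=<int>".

Answer: interval=2 next_fire=134

Derivation:
Op 1: register job_F */16 -> active={job_F:*/16}
Op 2: register job_E */17 -> active={job_E:*/17, job_F:*/16}
Op 3: register job_C */19 -> active={job_C:*/19, job_E:*/17, job_F:*/16}
Op 4: unregister job_C -> active={job_E:*/17, job_F:*/16}
Op 5: unregister job_E -> active={job_F:*/16}
Op 6: register job_A */15 -> active={job_A:*/15, job_F:*/16}
Op 7: register job_B */13 -> active={job_A:*/15, job_B:*/13, job_F:*/16}
Op 8: register job_B */13 -> active={job_A:*/15, job_B:*/13, job_F:*/16}
Op 9: register job_F */2 -> active={job_A:*/15, job_B:*/13, job_F:*/2}
Op 10: register job_D */14 -> active={job_A:*/15, job_B:*/13, job_D:*/14, job_F:*/2}
Op 11: register job_A */7 -> active={job_A:*/7, job_B:*/13, job_D:*/14, job_F:*/2}
Final interval of job_F = 2
Next fire of job_F after T=133: (133//2+1)*2 = 134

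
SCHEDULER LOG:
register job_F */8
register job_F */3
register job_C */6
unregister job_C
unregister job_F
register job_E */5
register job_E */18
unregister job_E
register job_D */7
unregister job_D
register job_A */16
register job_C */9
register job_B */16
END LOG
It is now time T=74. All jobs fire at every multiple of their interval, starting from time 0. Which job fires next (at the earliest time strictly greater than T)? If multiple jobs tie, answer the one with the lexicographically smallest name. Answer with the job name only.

Answer: job_A

Derivation:
Op 1: register job_F */8 -> active={job_F:*/8}
Op 2: register job_F */3 -> active={job_F:*/3}
Op 3: register job_C */6 -> active={job_C:*/6, job_F:*/3}
Op 4: unregister job_C -> active={job_F:*/3}
Op 5: unregister job_F -> active={}
Op 6: register job_E */5 -> active={job_E:*/5}
Op 7: register job_E */18 -> active={job_E:*/18}
Op 8: unregister job_E -> active={}
Op 9: register job_D */7 -> active={job_D:*/7}
Op 10: unregister job_D -> active={}
Op 11: register job_A */16 -> active={job_A:*/16}
Op 12: register job_C */9 -> active={job_A:*/16, job_C:*/9}
Op 13: register job_B */16 -> active={job_A:*/16, job_B:*/16, job_C:*/9}
  job_A: interval 16, next fire after T=74 is 80
  job_B: interval 16, next fire after T=74 is 80
  job_C: interval 9, next fire after T=74 is 81
Earliest = 80, winner (lex tiebreak) = job_A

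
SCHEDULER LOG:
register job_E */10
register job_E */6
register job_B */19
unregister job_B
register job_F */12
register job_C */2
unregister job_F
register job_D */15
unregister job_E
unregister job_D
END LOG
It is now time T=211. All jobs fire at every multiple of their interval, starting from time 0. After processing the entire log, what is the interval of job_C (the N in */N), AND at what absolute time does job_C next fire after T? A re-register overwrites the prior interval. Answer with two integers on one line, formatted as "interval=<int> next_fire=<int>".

Op 1: register job_E */10 -> active={job_E:*/10}
Op 2: register job_E */6 -> active={job_E:*/6}
Op 3: register job_B */19 -> active={job_B:*/19, job_E:*/6}
Op 4: unregister job_B -> active={job_E:*/6}
Op 5: register job_F */12 -> active={job_E:*/6, job_F:*/12}
Op 6: register job_C */2 -> active={job_C:*/2, job_E:*/6, job_F:*/12}
Op 7: unregister job_F -> active={job_C:*/2, job_E:*/6}
Op 8: register job_D */15 -> active={job_C:*/2, job_D:*/15, job_E:*/6}
Op 9: unregister job_E -> active={job_C:*/2, job_D:*/15}
Op 10: unregister job_D -> active={job_C:*/2}
Final interval of job_C = 2
Next fire of job_C after T=211: (211//2+1)*2 = 212

Answer: interval=2 next_fire=212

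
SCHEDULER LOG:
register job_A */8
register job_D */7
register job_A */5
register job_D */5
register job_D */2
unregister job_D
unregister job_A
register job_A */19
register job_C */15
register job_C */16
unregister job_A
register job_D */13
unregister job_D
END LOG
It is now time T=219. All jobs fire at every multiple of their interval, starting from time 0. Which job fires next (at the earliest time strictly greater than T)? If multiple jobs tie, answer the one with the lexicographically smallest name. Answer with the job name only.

Answer: job_C

Derivation:
Op 1: register job_A */8 -> active={job_A:*/8}
Op 2: register job_D */7 -> active={job_A:*/8, job_D:*/7}
Op 3: register job_A */5 -> active={job_A:*/5, job_D:*/7}
Op 4: register job_D */5 -> active={job_A:*/5, job_D:*/5}
Op 5: register job_D */2 -> active={job_A:*/5, job_D:*/2}
Op 6: unregister job_D -> active={job_A:*/5}
Op 7: unregister job_A -> active={}
Op 8: register job_A */19 -> active={job_A:*/19}
Op 9: register job_C */15 -> active={job_A:*/19, job_C:*/15}
Op 10: register job_C */16 -> active={job_A:*/19, job_C:*/16}
Op 11: unregister job_A -> active={job_C:*/16}
Op 12: register job_D */13 -> active={job_C:*/16, job_D:*/13}
Op 13: unregister job_D -> active={job_C:*/16}
  job_C: interval 16, next fire after T=219 is 224
Earliest = 224, winner (lex tiebreak) = job_C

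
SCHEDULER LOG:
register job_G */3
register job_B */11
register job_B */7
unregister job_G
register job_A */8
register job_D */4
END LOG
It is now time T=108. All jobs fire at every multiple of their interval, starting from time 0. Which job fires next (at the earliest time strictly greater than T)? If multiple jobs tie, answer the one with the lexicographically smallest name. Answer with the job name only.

Answer: job_A

Derivation:
Op 1: register job_G */3 -> active={job_G:*/3}
Op 2: register job_B */11 -> active={job_B:*/11, job_G:*/3}
Op 3: register job_B */7 -> active={job_B:*/7, job_G:*/3}
Op 4: unregister job_G -> active={job_B:*/7}
Op 5: register job_A */8 -> active={job_A:*/8, job_B:*/7}
Op 6: register job_D */4 -> active={job_A:*/8, job_B:*/7, job_D:*/4}
  job_A: interval 8, next fire after T=108 is 112
  job_B: interval 7, next fire after T=108 is 112
  job_D: interval 4, next fire after T=108 is 112
Earliest = 112, winner (lex tiebreak) = job_A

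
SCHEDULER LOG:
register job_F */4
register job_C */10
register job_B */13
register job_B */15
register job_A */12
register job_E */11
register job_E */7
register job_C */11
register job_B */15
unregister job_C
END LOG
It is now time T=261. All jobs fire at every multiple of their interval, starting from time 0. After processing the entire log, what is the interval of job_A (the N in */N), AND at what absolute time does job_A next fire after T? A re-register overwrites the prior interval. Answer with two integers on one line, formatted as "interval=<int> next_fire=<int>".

Op 1: register job_F */4 -> active={job_F:*/4}
Op 2: register job_C */10 -> active={job_C:*/10, job_F:*/4}
Op 3: register job_B */13 -> active={job_B:*/13, job_C:*/10, job_F:*/4}
Op 4: register job_B */15 -> active={job_B:*/15, job_C:*/10, job_F:*/4}
Op 5: register job_A */12 -> active={job_A:*/12, job_B:*/15, job_C:*/10, job_F:*/4}
Op 6: register job_E */11 -> active={job_A:*/12, job_B:*/15, job_C:*/10, job_E:*/11, job_F:*/4}
Op 7: register job_E */7 -> active={job_A:*/12, job_B:*/15, job_C:*/10, job_E:*/7, job_F:*/4}
Op 8: register job_C */11 -> active={job_A:*/12, job_B:*/15, job_C:*/11, job_E:*/7, job_F:*/4}
Op 9: register job_B */15 -> active={job_A:*/12, job_B:*/15, job_C:*/11, job_E:*/7, job_F:*/4}
Op 10: unregister job_C -> active={job_A:*/12, job_B:*/15, job_E:*/7, job_F:*/4}
Final interval of job_A = 12
Next fire of job_A after T=261: (261//12+1)*12 = 264

Answer: interval=12 next_fire=264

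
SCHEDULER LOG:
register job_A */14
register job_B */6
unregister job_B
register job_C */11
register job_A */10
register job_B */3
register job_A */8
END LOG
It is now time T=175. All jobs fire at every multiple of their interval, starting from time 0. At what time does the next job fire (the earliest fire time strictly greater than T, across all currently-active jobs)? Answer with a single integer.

Answer: 176

Derivation:
Op 1: register job_A */14 -> active={job_A:*/14}
Op 2: register job_B */6 -> active={job_A:*/14, job_B:*/6}
Op 3: unregister job_B -> active={job_A:*/14}
Op 4: register job_C */11 -> active={job_A:*/14, job_C:*/11}
Op 5: register job_A */10 -> active={job_A:*/10, job_C:*/11}
Op 6: register job_B */3 -> active={job_A:*/10, job_B:*/3, job_C:*/11}
Op 7: register job_A */8 -> active={job_A:*/8, job_B:*/3, job_C:*/11}
  job_A: interval 8, next fire after T=175 is 176
  job_B: interval 3, next fire after T=175 is 177
  job_C: interval 11, next fire after T=175 is 176
Earliest fire time = 176 (job job_A)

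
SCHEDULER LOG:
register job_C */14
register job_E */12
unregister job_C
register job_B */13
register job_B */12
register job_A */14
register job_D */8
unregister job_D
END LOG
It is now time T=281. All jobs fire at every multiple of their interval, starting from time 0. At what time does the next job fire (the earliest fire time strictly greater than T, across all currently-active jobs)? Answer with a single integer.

Op 1: register job_C */14 -> active={job_C:*/14}
Op 2: register job_E */12 -> active={job_C:*/14, job_E:*/12}
Op 3: unregister job_C -> active={job_E:*/12}
Op 4: register job_B */13 -> active={job_B:*/13, job_E:*/12}
Op 5: register job_B */12 -> active={job_B:*/12, job_E:*/12}
Op 6: register job_A */14 -> active={job_A:*/14, job_B:*/12, job_E:*/12}
Op 7: register job_D */8 -> active={job_A:*/14, job_B:*/12, job_D:*/8, job_E:*/12}
Op 8: unregister job_D -> active={job_A:*/14, job_B:*/12, job_E:*/12}
  job_A: interval 14, next fire after T=281 is 294
  job_B: interval 12, next fire after T=281 is 288
  job_E: interval 12, next fire after T=281 is 288
Earliest fire time = 288 (job job_B)

Answer: 288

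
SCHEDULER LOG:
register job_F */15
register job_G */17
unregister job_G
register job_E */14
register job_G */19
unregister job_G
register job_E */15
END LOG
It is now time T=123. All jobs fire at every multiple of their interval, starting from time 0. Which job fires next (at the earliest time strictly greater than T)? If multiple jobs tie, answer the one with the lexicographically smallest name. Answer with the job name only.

Answer: job_E

Derivation:
Op 1: register job_F */15 -> active={job_F:*/15}
Op 2: register job_G */17 -> active={job_F:*/15, job_G:*/17}
Op 3: unregister job_G -> active={job_F:*/15}
Op 4: register job_E */14 -> active={job_E:*/14, job_F:*/15}
Op 5: register job_G */19 -> active={job_E:*/14, job_F:*/15, job_G:*/19}
Op 6: unregister job_G -> active={job_E:*/14, job_F:*/15}
Op 7: register job_E */15 -> active={job_E:*/15, job_F:*/15}
  job_E: interval 15, next fire after T=123 is 135
  job_F: interval 15, next fire after T=123 is 135
Earliest = 135, winner (lex tiebreak) = job_E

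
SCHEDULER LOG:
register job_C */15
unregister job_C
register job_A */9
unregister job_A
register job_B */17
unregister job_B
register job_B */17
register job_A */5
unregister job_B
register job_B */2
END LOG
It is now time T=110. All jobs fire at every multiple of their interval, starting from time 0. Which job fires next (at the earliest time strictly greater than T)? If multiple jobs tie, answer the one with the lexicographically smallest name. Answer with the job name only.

Answer: job_B

Derivation:
Op 1: register job_C */15 -> active={job_C:*/15}
Op 2: unregister job_C -> active={}
Op 3: register job_A */9 -> active={job_A:*/9}
Op 4: unregister job_A -> active={}
Op 5: register job_B */17 -> active={job_B:*/17}
Op 6: unregister job_B -> active={}
Op 7: register job_B */17 -> active={job_B:*/17}
Op 8: register job_A */5 -> active={job_A:*/5, job_B:*/17}
Op 9: unregister job_B -> active={job_A:*/5}
Op 10: register job_B */2 -> active={job_A:*/5, job_B:*/2}
  job_A: interval 5, next fire after T=110 is 115
  job_B: interval 2, next fire after T=110 is 112
Earliest = 112, winner (lex tiebreak) = job_B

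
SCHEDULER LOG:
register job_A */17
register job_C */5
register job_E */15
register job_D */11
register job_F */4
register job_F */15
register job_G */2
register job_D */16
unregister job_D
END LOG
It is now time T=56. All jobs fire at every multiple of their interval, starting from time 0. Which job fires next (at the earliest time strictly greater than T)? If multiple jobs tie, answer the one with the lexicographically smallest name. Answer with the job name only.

Op 1: register job_A */17 -> active={job_A:*/17}
Op 2: register job_C */5 -> active={job_A:*/17, job_C:*/5}
Op 3: register job_E */15 -> active={job_A:*/17, job_C:*/5, job_E:*/15}
Op 4: register job_D */11 -> active={job_A:*/17, job_C:*/5, job_D:*/11, job_E:*/15}
Op 5: register job_F */4 -> active={job_A:*/17, job_C:*/5, job_D:*/11, job_E:*/15, job_F:*/4}
Op 6: register job_F */15 -> active={job_A:*/17, job_C:*/5, job_D:*/11, job_E:*/15, job_F:*/15}
Op 7: register job_G */2 -> active={job_A:*/17, job_C:*/5, job_D:*/11, job_E:*/15, job_F:*/15, job_G:*/2}
Op 8: register job_D */16 -> active={job_A:*/17, job_C:*/5, job_D:*/16, job_E:*/15, job_F:*/15, job_G:*/2}
Op 9: unregister job_D -> active={job_A:*/17, job_C:*/5, job_E:*/15, job_F:*/15, job_G:*/2}
  job_A: interval 17, next fire after T=56 is 68
  job_C: interval 5, next fire after T=56 is 60
  job_E: interval 15, next fire after T=56 is 60
  job_F: interval 15, next fire after T=56 is 60
  job_G: interval 2, next fire after T=56 is 58
Earliest = 58, winner (lex tiebreak) = job_G

Answer: job_G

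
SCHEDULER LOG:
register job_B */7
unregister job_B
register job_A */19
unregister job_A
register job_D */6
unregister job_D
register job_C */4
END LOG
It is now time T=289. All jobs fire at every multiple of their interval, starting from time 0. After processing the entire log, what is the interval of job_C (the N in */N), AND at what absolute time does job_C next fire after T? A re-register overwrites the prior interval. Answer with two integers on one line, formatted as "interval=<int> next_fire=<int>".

Op 1: register job_B */7 -> active={job_B:*/7}
Op 2: unregister job_B -> active={}
Op 3: register job_A */19 -> active={job_A:*/19}
Op 4: unregister job_A -> active={}
Op 5: register job_D */6 -> active={job_D:*/6}
Op 6: unregister job_D -> active={}
Op 7: register job_C */4 -> active={job_C:*/4}
Final interval of job_C = 4
Next fire of job_C after T=289: (289//4+1)*4 = 292

Answer: interval=4 next_fire=292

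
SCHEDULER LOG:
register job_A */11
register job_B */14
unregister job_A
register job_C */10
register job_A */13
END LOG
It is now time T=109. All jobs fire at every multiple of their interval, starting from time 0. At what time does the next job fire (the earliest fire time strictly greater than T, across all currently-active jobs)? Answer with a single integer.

Answer: 110

Derivation:
Op 1: register job_A */11 -> active={job_A:*/11}
Op 2: register job_B */14 -> active={job_A:*/11, job_B:*/14}
Op 3: unregister job_A -> active={job_B:*/14}
Op 4: register job_C */10 -> active={job_B:*/14, job_C:*/10}
Op 5: register job_A */13 -> active={job_A:*/13, job_B:*/14, job_C:*/10}
  job_A: interval 13, next fire after T=109 is 117
  job_B: interval 14, next fire after T=109 is 112
  job_C: interval 10, next fire after T=109 is 110
Earliest fire time = 110 (job job_C)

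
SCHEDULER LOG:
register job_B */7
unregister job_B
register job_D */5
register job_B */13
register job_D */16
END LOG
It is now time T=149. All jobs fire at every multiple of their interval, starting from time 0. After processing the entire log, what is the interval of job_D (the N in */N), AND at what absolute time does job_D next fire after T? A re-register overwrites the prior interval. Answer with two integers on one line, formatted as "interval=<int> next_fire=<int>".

Answer: interval=16 next_fire=160

Derivation:
Op 1: register job_B */7 -> active={job_B:*/7}
Op 2: unregister job_B -> active={}
Op 3: register job_D */5 -> active={job_D:*/5}
Op 4: register job_B */13 -> active={job_B:*/13, job_D:*/5}
Op 5: register job_D */16 -> active={job_B:*/13, job_D:*/16}
Final interval of job_D = 16
Next fire of job_D after T=149: (149//16+1)*16 = 160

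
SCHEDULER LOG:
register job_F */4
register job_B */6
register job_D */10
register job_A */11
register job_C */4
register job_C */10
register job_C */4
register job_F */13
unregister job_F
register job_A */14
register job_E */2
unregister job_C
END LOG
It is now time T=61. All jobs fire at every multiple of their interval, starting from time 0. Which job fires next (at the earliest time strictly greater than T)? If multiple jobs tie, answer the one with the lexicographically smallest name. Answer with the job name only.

Op 1: register job_F */4 -> active={job_F:*/4}
Op 2: register job_B */6 -> active={job_B:*/6, job_F:*/4}
Op 3: register job_D */10 -> active={job_B:*/6, job_D:*/10, job_F:*/4}
Op 4: register job_A */11 -> active={job_A:*/11, job_B:*/6, job_D:*/10, job_F:*/4}
Op 5: register job_C */4 -> active={job_A:*/11, job_B:*/6, job_C:*/4, job_D:*/10, job_F:*/4}
Op 6: register job_C */10 -> active={job_A:*/11, job_B:*/6, job_C:*/10, job_D:*/10, job_F:*/4}
Op 7: register job_C */4 -> active={job_A:*/11, job_B:*/6, job_C:*/4, job_D:*/10, job_F:*/4}
Op 8: register job_F */13 -> active={job_A:*/11, job_B:*/6, job_C:*/4, job_D:*/10, job_F:*/13}
Op 9: unregister job_F -> active={job_A:*/11, job_B:*/6, job_C:*/4, job_D:*/10}
Op 10: register job_A */14 -> active={job_A:*/14, job_B:*/6, job_C:*/4, job_D:*/10}
Op 11: register job_E */2 -> active={job_A:*/14, job_B:*/6, job_C:*/4, job_D:*/10, job_E:*/2}
Op 12: unregister job_C -> active={job_A:*/14, job_B:*/6, job_D:*/10, job_E:*/2}
  job_A: interval 14, next fire after T=61 is 70
  job_B: interval 6, next fire after T=61 is 66
  job_D: interval 10, next fire after T=61 is 70
  job_E: interval 2, next fire after T=61 is 62
Earliest = 62, winner (lex tiebreak) = job_E

Answer: job_E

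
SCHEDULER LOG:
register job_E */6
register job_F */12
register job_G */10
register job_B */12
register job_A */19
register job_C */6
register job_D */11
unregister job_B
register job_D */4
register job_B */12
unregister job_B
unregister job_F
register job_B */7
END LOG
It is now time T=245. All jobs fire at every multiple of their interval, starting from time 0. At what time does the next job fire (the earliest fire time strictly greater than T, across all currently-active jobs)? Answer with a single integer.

Answer: 246

Derivation:
Op 1: register job_E */6 -> active={job_E:*/6}
Op 2: register job_F */12 -> active={job_E:*/6, job_F:*/12}
Op 3: register job_G */10 -> active={job_E:*/6, job_F:*/12, job_G:*/10}
Op 4: register job_B */12 -> active={job_B:*/12, job_E:*/6, job_F:*/12, job_G:*/10}
Op 5: register job_A */19 -> active={job_A:*/19, job_B:*/12, job_E:*/6, job_F:*/12, job_G:*/10}
Op 6: register job_C */6 -> active={job_A:*/19, job_B:*/12, job_C:*/6, job_E:*/6, job_F:*/12, job_G:*/10}
Op 7: register job_D */11 -> active={job_A:*/19, job_B:*/12, job_C:*/6, job_D:*/11, job_E:*/6, job_F:*/12, job_G:*/10}
Op 8: unregister job_B -> active={job_A:*/19, job_C:*/6, job_D:*/11, job_E:*/6, job_F:*/12, job_G:*/10}
Op 9: register job_D */4 -> active={job_A:*/19, job_C:*/6, job_D:*/4, job_E:*/6, job_F:*/12, job_G:*/10}
Op 10: register job_B */12 -> active={job_A:*/19, job_B:*/12, job_C:*/6, job_D:*/4, job_E:*/6, job_F:*/12, job_G:*/10}
Op 11: unregister job_B -> active={job_A:*/19, job_C:*/6, job_D:*/4, job_E:*/6, job_F:*/12, job_G:*/10}
Op 12: unregister job_F -> active={job_A:*/19, job_C:*/6, job_D:*/4, job_E:*/6, job_G:*/10}
Op 13: register job_B */7 -> active={job_A:*/19, job_B:*/7, job_C:*/6, job_D:*/4, job_E:*/6, job_G:*/10}
  job_A: interval 19, next fire after T=245 is 247
  job_B: interval 7, next fire after T=245 is 252
  job_C: interval 6, next fire after T=245 is 246
  job_D: interval 4, next fire after T=245 is 248
  job_E: interval 6, next fire after T=245 is 246
  job_G: interval 10, next fire after T=245 is 250
Earliest fire time = 246 (job job_C)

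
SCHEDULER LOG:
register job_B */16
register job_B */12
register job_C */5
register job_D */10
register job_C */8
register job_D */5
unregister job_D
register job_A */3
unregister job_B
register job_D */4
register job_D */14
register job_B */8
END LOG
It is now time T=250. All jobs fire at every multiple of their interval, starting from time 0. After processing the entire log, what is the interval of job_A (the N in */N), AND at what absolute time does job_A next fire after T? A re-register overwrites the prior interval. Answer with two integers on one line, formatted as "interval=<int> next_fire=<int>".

Answer: interval=3 next_fire=252

Derivation:
Op 1: register job_B */16 -> active={job_B:*/16}
Op 2: register job_B */12 -> active={job_B:*/12}
Op 3: register job_C */5 -> active={job_B:*/12, job_C:*/5}
Op 4: register job_D */10 -> active={job_B:*/12, job_C:*/5, job_D:*/10}
Op 5: register job_C */8 -> active={job_B:*/12, job_C:*/8, job_D:*/10}
Op 6: register job_D */5 -> active={job_B:*/12, job_C:*/8, job_D:*/5}
Op 7: unregister job_D -> active={job_B:*/12, job_C:*/8}
Op 8: register job_A */3 -> active={job_A:*/3, job_B:*/12, job_C:*/8}
Op 9: unregister job_B -> active={job_A:*/3, job_C:*/8}
Op 10: register job_D */4 -> active={job_A:*/3, job_C:*/8, job_D:*/4}
Op 11: register job_D */14 -> active={job_A:*/3, job_C:*/8, job_D:*/14}
Op 12: register job_B */8 -> active={job_A:*/3, job_B:*/8, job_C:*/8, job_D:*/14}
Final interval of job_A = 3
Next fire of job_A after T=250: (250//3+1)*3 = 252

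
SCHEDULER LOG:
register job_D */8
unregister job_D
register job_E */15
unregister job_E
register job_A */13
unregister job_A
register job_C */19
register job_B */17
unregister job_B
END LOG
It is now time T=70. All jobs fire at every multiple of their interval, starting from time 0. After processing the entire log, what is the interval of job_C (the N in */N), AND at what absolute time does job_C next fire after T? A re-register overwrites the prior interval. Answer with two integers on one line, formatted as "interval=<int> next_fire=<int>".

Answer: interval=19 next_fire=76

Derivation:
Op 1: register job_D */8 -> active={job_D:*/8}
Op 2: unregister job_D -> active={}
Op 3: register job_E */15 -> active={job_E:*/15}
Op 4: unregister job_E -> active={}
Op 5: register job_A */13 -> active={job_A:*/13}
Op 6: unregister job_A -> active={}
Op 7: register job_C */19 -> active={job_C:*/19}
Op 8: register job_B */17 -> active={job_B:*/17, job_C:*/19}
Op 9: unregister job_B -> active={job_C:*/19}
Final interval of job_C = 19
Next fire of job_C after T=70: (70//19+1)*19 = 76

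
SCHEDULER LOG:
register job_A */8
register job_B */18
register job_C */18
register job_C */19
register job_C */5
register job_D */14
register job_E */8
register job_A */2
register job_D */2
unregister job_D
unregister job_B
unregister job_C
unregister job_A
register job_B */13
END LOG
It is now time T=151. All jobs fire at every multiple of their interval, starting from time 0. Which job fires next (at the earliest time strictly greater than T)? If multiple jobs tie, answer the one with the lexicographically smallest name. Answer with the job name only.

Answer: job_E

Derivation:
Op 1: register job_A */8 -> active={job_A:*/8}
Op 2: register job_B */18 -> active={job_A:*/8, job_B:*/18}
Op 3: register job_C */18 -> active={job_A:*/8, job_B:*/18, job_C:*/18}
Op 4: register job_C */19 -> active={job_A:*/8, job_B:*/18, job_C:*/19}
Op 5: register job_C */5 -> active={job_A:*/8, job_B:*/18, job_C:*/5}
Op 6: register job_D */14 -> active={job_A:*/8, job_B:*/18, job_C:*/5, job_D:*/14}
Op 7: register job_E */8 -> active={job_A:*/8, job_B:*/18, job_C:*/5, job_D:*/14, job_E:*/8}
Op 8: register job_A */2 -> active={job_A:*/2, job_B:*/18, job_C:*/5, job_D:*/14, job_E:*/8}
Op 9: register job_D */2 -> active={job_A:*/2, job_B:*/18, job_C:*/5, job_D:*/2, job_E:*/8}
Op 10: unregister job_D -> active={job_A:*/2, job_B:*/18, job_C:*/5, job_E:*/8}
Op 11: unregister job_B -> active={job_A:*/2, job_C:*/5, job_E:*/8}
Op 12: unregister job_C -> active={job_A:*/2, job_E:*/8}
Op 13: unregister job_A -> active={job_E:*/8}
Op 14: register job_B */13 -> active={job_B:*/13, job_E:*/8}
  job_B: interval 13, next fire after T=151 is 156
  job_E: interval 8, next fire after T=151 is 152
Earliest = 152, winner (lex tiebreak) = job_E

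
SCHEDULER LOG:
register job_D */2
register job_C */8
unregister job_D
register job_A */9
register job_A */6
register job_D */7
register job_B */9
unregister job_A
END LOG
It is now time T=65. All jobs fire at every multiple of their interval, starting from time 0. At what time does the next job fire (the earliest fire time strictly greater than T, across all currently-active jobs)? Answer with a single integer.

Op 1: register job_D */2 -> active={job_D:*/2}
Op 2: register job_C */8 -> active={job_C:*/8, job_D:*/2}
Op 3: unregister job_D -> active={job_C:*/8}
Op 4: register job_A */9 -> active={job_A:*/9, job_C:*/8}
Op 5: register job_A */6 -> active={job_A:*/6, job_C:*/8}
Op 6: register job_D */7 -> active={job_A:*/6, job_C:*/8, job_D:*/7}
Op 7: register job_B */9 -> active={job_A:*/6, job_B:*/9, job_C:*/8, job_D:*/7}
Op 8: unregister job_A -> active={job_B:*/9, job_C:*/8, job_D:*/7}
  job_B: interval 9, next fire after T=65 is 72
  job_C: interval 8, next fire after T=65 is 72
  job_D: interval 7, next fire after T=65 is 70
Earliest fire time = 70 (job job_D)

Answer: 70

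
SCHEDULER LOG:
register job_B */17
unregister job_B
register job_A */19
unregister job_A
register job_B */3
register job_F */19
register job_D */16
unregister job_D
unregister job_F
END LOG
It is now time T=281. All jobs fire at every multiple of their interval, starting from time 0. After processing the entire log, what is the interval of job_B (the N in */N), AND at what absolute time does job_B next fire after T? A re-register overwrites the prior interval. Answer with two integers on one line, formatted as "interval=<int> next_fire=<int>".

Answer: interval=3 next_fire=282

Derivation:
Op 1: register job_B */17 -> active={job_B:*/17}
Op 2: unregister job_B -> active={}
Op 3: register job_A */19 -> active={job_A:*/19}
Op 4: unregister job_A -> active={}
Op 5: register job_B */3 -> active={job_B:*/3}
Op 6: register job_F */19 -> active={job_B:*/3, job_F:*/19}
Op 7: register job_D */16 -> active={job_B:*/3, job_D:*/16, job_F:*/19}
Op 8: unregister job_D -> active={job_B:*/3, job_F:*/19}
Op 9: unregister job_F -> active={job_B:*/3}
Final interval of job_B = 3
Next fire of job_B after T=281: (281//3+1)*3 = 282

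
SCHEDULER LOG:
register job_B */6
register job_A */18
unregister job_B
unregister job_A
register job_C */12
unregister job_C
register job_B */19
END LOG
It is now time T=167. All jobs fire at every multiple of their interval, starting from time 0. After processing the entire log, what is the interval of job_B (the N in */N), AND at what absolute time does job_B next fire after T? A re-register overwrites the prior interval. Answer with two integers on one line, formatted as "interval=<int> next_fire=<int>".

Answer: interval=19 next_fire=171

Derivation:
Op 1: register job_B */6 -> active={job_B:*/6}
Op 2: register job_A */18 -> active={job_A:*/18, job_B:*/6}
Op 3: unregister job_B -> active={job_A:*/18}
Op 4: unregister job_A -> active={}
Op 5: register job_C */12 -> active={job_C:*/12}
Op 6: unregister job_C -> active={}
Op 7: register job_B */19 -> active={job_B:*/19}
Final interval of job_B = 19
Next fire of job_B after T=167: (167//19+1)*19 = 171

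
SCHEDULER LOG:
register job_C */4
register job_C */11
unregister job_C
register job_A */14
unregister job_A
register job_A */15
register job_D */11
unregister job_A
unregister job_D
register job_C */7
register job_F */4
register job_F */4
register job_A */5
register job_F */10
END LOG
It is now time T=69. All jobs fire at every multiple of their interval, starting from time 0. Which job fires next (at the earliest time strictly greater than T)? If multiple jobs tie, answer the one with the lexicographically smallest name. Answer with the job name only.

Answer: job_A

Derivation:
Op 1: register job_C */4 -> active={job_C:*/4}
Op 2: register job_C */11 -> active={job_C:*/11}
Op 3: unregister job_C -> active={}
Op 4: register job_A */14 -> active={job_A:*/14}
Op 5: unregister job_A -> active={}
Op 6: register job_A */15 -> active={job_A:*/15}
Op 7: register job_D */11 -> active={job_A:*/15, job_D:*/11}
Op 8: unregister job_A -> active={job_D:*/11}
Op 9: unregister job_D -> active={}
Op 10: register job_C */7 -> active={job_C:*/7}
Op 11: register job_F */4 -> active={job_C:*/7, job_F:*/4}
Op 12: register job_F */4 -> active={job_C:*/7, job_F:*/4}
Op 13: register job_A */5 -> active={job_A:*/5, job_C:*/7, job_F:*/4}
Op 14: register job_F */10 -> active={job_A:*/5, job_C:*/7, job_F:*/10}
  job_A: interval 5, next fire after T=69 is 70
  job_C: interval 7, next fire after T=69 is 70
  job_F: interval 10, next fire after T=69 is 70
Earliest = 70, winner (lex tiebreak) = job_A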